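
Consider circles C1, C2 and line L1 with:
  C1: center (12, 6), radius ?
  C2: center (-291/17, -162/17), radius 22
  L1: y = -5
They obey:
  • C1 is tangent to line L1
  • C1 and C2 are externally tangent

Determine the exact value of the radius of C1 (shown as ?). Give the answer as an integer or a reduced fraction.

1. [C1‖L1]  r_C1² − 121 = 0  ⇒  r_C1 = 11 (r>0 drops 1)
2. [ext C1·C2]  r_C1² + 44r_C1 − 605 = 0  ⇒  r_C1 = 11 (r>0 drops 1)

11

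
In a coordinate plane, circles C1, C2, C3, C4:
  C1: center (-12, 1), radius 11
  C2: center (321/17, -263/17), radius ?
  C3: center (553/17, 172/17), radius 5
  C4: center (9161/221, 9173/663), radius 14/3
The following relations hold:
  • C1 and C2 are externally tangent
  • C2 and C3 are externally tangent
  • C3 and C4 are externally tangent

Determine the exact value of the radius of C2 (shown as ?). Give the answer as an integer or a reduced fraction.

1. [ext C1·C2]  r_C2² + 22r_C2 − 1104 = 0  ⇒  r_C2 = 24 (r>0 drops 1)
2. [ext C2·C3]  r_C2² + 10r_C2 − 816 = 0  ⇒  r_C2 = 24 (r>0 drops 1)

24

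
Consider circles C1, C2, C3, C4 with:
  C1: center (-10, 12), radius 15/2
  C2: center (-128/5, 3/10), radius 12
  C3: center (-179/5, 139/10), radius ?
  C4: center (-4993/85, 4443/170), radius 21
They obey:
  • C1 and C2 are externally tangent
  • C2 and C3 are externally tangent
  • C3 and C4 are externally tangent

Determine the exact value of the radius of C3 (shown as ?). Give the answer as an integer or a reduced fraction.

1. [ext C2·C3]  r_C3² + 24r_C3 − 145 = 0  ⇒  r_C3 = 5 (r>0 drops 1)
2. [ext C3·C4]  r_C3² + 42r_C3 − 235 = 0  ⇒  r_C3 = 5 (r>0 drops 1)

5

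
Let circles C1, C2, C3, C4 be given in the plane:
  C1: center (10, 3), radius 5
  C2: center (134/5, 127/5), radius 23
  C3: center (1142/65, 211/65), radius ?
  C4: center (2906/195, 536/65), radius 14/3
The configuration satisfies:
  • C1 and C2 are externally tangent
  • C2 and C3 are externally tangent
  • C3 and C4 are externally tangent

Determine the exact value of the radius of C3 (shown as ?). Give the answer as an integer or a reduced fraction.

1. [ext C2·C3]  r_C3² + 46r_C3 − 47 = 0  ⇒  r_C3 = 1 (r>0 drops 1)
2. [ext C3·C4]  r_C3² + (28/3)r_C3 − 31/3 = 0  ⇒  r_C3 = 1 (r>0 drops 1)

1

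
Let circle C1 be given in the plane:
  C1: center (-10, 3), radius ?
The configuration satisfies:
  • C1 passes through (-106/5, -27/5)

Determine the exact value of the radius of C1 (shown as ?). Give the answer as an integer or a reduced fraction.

1. [C1∋P]  r_C1² − 196 = 0  ⇒  r_C1 = 14 (r>0 drops 1)

14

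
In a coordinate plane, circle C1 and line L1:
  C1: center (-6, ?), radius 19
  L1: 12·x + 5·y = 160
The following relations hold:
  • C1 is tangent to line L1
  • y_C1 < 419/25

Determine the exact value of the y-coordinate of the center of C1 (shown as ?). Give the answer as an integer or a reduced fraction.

-3

1. [C1‖L1]  y_C1² − (464/5)y_C1 − 1437/5 = 0  ⇒  y_C1 = -3 or 479/5
2. given y_C1 < 419/25: keep -3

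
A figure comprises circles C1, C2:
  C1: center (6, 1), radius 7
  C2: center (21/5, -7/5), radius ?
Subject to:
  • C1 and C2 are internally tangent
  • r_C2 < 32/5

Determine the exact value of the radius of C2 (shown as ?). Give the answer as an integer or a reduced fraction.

1. [int C1,C2]  r_C2² − 14r_C2 + 40 = 0  ⇒  r_C2 = 4 or 10
2. given r_C2 < 32/5: keep 4

4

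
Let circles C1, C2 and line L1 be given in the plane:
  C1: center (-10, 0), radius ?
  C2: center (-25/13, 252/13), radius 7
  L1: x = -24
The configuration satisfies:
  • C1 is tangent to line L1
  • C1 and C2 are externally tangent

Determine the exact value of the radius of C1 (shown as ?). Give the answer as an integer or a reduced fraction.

14

1. [C1‖L1]  r_C1² − 196 = 0  ⇒  r_C1 = 14 (r>0 drops 1)
2. [ext C1·C2]  r_C1² + 14r_C1 − 392 = 0  ⇒  r_C1 = 14 (r>0 drops 1)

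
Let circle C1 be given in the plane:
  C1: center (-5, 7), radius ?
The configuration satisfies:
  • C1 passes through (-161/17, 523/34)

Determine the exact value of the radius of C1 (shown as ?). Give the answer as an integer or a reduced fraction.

19/2

1. [C1∋P]  r_C1² − 361/4 = 0  ⇒  r_C1 = 19/2 (r>0 drops 1)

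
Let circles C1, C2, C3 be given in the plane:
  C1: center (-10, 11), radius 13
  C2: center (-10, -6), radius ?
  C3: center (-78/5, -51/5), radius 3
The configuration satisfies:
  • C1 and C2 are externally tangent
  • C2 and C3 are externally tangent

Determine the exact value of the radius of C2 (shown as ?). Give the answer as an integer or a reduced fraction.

4

1. [ext C1·C2]  r_C2² + 26r_C2 − 120 = 0  ⇒  r_C2 = 4 (r>0 drops 1)
2. [ext C2·C3]  r_C2² + 6r_C2 − 40 = 0  ⇒  r_C2 = 4 (r>0 drops 1)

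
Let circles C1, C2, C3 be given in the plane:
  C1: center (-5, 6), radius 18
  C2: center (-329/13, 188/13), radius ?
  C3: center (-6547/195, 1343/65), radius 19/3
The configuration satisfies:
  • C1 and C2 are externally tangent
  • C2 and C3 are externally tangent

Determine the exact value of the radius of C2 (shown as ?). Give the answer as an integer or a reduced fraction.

4

1. [ext C1·C2]  r_C2² + 36r_C2 − 160 = 0  ⇒  r_C2 = 4 (r>0 drops 1)
2. [ext C2·C3]  r_C2² + (38/3)r_C2 − 200/3 = 0  ⇒  r_C2 = 4 (r>0 drops 1)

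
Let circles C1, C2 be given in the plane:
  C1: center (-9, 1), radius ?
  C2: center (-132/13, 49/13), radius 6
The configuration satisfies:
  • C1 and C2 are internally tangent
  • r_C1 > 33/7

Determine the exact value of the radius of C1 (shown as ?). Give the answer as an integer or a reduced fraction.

9

1. [int C1,C2]  r_C1² − 12r_C1 + 27 = 0  ⇒  r_C1 = 3 or 9
2. given r_C1 > 33/7: keep 9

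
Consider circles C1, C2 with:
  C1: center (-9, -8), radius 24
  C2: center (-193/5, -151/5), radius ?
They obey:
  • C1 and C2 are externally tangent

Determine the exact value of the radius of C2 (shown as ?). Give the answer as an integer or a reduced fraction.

1. [ext C1·C2]  r_C2² + 48r_C2 − 793 = 0  ⇒  r_C2 = 13 (r>0 drops 1)

13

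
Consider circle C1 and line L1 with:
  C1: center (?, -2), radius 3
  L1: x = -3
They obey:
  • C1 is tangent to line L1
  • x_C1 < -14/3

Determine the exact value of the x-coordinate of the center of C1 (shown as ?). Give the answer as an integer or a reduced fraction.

1. [C1‖L1]  x_C1² + 6x_C1 = 0  ⇒  x_C1 = -6 or 0
2. given x_C1 < -14/3: keep -6

-6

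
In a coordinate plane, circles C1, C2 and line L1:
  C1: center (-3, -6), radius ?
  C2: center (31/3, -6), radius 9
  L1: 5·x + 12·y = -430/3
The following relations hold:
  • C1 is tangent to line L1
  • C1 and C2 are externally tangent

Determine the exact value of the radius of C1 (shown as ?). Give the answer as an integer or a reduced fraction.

1. [C1‖L1]  r_C1² − 169/9 = 0  ⇒  r_C1 = 13/3 (r>0 drops 1)
2. [ext C1·C2]  r_C1² + 18r_C1 − 871/9 = 0  ⇒  r_C1 = 13/3 (r>0 drops 1)

13/3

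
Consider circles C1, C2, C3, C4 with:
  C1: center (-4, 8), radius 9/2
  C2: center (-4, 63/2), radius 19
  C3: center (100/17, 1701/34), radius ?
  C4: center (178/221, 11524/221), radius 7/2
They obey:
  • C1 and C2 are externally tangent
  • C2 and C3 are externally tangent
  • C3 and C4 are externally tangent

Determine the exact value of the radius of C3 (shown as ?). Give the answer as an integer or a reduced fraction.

2

1. [ext C2·C3]  r_C3² + 38r_C3 − 80 = 0  ⇒  r_C3 = 2 (r>0 drops 1)
2. [ext C3·C4]  r_C3² + 7r_C3 − 18 = 0  ⇒  r_C3 = 2 (r>0 drops 1)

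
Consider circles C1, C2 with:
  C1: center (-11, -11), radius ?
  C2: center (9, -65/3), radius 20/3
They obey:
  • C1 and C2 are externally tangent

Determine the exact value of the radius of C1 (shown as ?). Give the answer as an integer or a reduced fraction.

1. [ext C1·C2]  r_C1² + (40/3)r_C1 − 1408/3 = 0  ⇒  r_C1 = 16 (r>0 drops 1)

16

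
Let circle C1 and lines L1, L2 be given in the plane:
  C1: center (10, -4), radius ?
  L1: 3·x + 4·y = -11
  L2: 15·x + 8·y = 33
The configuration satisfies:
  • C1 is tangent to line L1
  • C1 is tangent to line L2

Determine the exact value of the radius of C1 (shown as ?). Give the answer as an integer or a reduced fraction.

5

1. [C1‖L1]  r_C1² − 25 = 0  ⇒  r_C1 = 5 (r>0 drops 1)
2. [C1‖L2]  r_C1² − 25 = 0  ⇒  r_C1 = 5 (r>0 drops 1)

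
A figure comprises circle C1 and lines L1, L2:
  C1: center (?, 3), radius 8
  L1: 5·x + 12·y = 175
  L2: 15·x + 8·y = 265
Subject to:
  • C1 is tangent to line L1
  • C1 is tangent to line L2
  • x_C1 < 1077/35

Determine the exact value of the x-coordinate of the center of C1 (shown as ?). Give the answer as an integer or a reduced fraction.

1. [C1‖L1]  x_C1² − (278/5)x_C1 + 1701/5 = 0  ⇒  x_C1 = 7 or 243/5
2. [C1‖L2]  x_C1² − (482/15)x_C1 + 2639/15 = 0  ⇒  x_C1 = 7 or 377/15

7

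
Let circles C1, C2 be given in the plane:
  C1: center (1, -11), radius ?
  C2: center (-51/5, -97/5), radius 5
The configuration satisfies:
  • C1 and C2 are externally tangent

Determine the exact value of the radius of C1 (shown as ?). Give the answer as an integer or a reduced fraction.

1. [ext C1·C2]  r_C1² + 10r_C1 − 171 = 0  ⇒  r_C1 = 9 (r>0 drops 1)

9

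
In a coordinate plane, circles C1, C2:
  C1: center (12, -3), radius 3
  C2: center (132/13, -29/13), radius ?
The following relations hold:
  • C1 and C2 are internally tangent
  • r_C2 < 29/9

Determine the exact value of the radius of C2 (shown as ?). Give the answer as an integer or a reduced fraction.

1. [int C1,C2]  r_C2² − 6r_C2 + 5 = 0  ⇒  r_C2 = 1 or 5
2. given r_C2 < 29/9: keep 1

1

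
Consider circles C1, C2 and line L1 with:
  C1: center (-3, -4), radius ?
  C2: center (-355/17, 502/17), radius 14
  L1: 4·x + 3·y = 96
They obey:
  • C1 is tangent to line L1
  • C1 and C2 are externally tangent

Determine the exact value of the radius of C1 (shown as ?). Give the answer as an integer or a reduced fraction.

24

1. [C1‖L1]  r_C1² − 576 = 0  ⇒  r_C1 = 24 (r>0 drops 1)
2. [ext C1·C2]  r_C1² + 28r_C1 − 1248 = 0  ⇒  r_C1 = 24 (r>0 drops 1)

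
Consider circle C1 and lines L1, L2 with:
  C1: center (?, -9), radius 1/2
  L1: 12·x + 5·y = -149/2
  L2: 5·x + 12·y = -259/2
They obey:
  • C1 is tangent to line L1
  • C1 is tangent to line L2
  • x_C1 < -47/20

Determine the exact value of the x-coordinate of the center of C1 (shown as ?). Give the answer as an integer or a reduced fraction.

-3

1. [C1‖L1]  x_C1² + (59/12)x_C1 + 23/4 = 0  ⇒  x_C1 = -3 or -23/12
2. [C1‖L2]  x_C1² + (43/5)x_C1 + 84/5 = 0  ⇒  x_C1 = -28/5 or -3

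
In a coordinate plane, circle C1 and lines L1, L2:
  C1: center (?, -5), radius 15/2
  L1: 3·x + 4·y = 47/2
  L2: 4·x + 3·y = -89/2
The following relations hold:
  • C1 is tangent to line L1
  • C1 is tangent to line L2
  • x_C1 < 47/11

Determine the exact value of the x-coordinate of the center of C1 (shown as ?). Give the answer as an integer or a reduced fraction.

2

1. [C1‖L1]  x_C1² − 29x_C1 + 54 = 0  ⇒  x_C1 = 2 or 27
2. [C1‖L2]  x_C1² + (59/4)x_C1 − 67/2 = 0  ⇒  x_C1 = -67/4 or 2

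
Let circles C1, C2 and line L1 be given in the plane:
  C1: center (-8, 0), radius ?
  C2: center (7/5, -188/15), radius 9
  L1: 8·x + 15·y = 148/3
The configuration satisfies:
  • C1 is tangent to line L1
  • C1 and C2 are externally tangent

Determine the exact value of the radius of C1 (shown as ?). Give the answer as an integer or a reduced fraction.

1. [C1‖L1]  r_C1² − 400/9 = 0  ⇒  r_C1 = 20/3 (r>0 drops 1)
2. [ext C1·C2]  r_C1² + 18r_C1 − 1480/9 = 0  ⇒  r_C1 = 20/3 (r>0 drops 1)

20/3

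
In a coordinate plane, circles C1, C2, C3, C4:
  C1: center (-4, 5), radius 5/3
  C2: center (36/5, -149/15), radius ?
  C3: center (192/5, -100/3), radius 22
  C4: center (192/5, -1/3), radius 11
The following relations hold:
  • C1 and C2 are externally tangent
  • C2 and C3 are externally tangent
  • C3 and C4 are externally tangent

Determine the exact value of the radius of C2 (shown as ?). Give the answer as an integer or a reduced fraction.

1. [ext C1·C2]  r_C2² + (10/3)r_C2 − 1037/3 = 0  ⇒  r_C2 = 17 (r>0 drops 1)
2. [ext C2·C3]  r_C2² + 44r_C2 − 1037 = 0  ⇒  r_C2 = 17 (r>0 drops 1)

17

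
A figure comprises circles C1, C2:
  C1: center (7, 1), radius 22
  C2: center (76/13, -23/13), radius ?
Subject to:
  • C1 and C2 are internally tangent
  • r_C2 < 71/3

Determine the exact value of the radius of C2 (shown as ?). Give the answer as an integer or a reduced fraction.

19

1. [int C1,C2]  r_C2² − 44r_C2 + 475 = 0  ⇒  r_C2 = 19 or 25
2. given r_C2 < 71/3: keep 19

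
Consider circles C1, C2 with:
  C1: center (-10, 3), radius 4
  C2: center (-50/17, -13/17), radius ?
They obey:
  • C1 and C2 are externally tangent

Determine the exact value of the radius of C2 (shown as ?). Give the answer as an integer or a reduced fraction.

4

1. [ext C1·C2]  r_C2² + 8r_C2 − 48 = 0  ⇒  r_C2 = 4 (r>0 drops 1)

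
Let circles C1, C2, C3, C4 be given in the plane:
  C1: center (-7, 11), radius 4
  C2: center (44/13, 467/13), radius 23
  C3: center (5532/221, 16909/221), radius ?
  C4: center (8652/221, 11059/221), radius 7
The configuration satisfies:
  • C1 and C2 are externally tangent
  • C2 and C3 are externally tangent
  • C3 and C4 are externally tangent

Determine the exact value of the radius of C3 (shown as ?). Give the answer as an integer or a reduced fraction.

23

1. [ext C2·C3]  r_C3² + 46r_C3 − 1587 = 0  ⇒  r_C3 = 23 (r>0 drops 1)
2. [ext C3·C4]  r_C3² + 14r_C3 − 851 = 0  ⇒  r_C3 = 23 (r>0 drops 1)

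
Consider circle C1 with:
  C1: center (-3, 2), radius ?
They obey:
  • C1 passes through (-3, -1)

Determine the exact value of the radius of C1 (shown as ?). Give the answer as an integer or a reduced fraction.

1. [C1∋P]  r_C1² − 9 = 0  ⇒  r_C1 = 3 (r>0 drops 1)

3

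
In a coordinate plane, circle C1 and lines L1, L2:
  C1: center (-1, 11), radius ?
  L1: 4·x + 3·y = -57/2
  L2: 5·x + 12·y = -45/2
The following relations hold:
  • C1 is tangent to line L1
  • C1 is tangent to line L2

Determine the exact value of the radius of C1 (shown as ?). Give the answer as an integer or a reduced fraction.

1. [C1‖L1]  r_C1² − 529/4 = 0  ⇒  r_C1 = 23/2 (r>0 drops 1)
2. [C1‖L2]  r_C1² − 529/4 = 0  ⇒  r_C1 = 23/2 (r>0 drops 1)

23/2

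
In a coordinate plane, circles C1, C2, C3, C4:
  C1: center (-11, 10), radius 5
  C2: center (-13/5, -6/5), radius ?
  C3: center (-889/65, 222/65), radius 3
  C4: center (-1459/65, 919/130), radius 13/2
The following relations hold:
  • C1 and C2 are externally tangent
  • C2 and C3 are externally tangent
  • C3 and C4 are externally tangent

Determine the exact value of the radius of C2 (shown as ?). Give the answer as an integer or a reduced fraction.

9

1. [ext C1·C2]  r_C2² + 10r_C2 − 171 = 0  ⇒  r_C2 = 9 (r>0 drops 1)
2. [ext C2·C3]  r_C2² + 6r_C2 − 135 = 0  ⇒  r_C2 = 9 (r>0 drops 1)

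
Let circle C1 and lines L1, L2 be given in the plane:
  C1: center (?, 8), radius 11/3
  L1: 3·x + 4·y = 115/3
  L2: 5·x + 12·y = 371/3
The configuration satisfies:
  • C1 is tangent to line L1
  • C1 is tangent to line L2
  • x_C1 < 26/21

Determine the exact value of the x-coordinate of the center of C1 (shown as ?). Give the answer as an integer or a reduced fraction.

-4

1. [C1‖L1]  x_C1² − (38/9)x_C1 − 296/9 = 0  ⇒  x_C1 = -4 or 74/9
2. [C1‖L2]  x_C1² − (166/15)x_C1 − 904/15 = 0  ⇒  x_C1 = -4 or 226/15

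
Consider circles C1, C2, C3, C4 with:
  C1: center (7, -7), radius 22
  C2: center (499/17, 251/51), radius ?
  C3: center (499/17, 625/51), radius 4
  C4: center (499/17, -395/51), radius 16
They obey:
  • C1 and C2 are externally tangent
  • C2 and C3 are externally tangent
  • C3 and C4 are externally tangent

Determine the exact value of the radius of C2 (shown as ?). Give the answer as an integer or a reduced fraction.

1. [ext C1·C2]  r_C2² + 44r_C2 − 1420/9 = 0  ⇒  r_C2 = 10/3 (r>0 drops 1)
2. [ext C2·C3]  r_C2² + 8r_C2 − 340/9 = 0  ⇒  r_C2 = 10/3 (r>0 drops 1)

10/3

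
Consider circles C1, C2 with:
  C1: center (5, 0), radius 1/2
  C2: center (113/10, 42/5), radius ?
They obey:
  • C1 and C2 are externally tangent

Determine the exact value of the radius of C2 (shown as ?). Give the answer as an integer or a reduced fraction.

1. [ext C1·C2]  r_C2² + 1r_C2 − 110 = 0  ⇒  r_C2 = 10 (r>0 drops 1)

10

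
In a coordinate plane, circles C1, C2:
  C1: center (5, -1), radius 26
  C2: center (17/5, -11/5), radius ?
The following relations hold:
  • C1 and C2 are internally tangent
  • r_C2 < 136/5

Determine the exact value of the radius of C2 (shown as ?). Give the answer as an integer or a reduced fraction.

1. [int C1,C2]  r_C2² − 52r_C2 + 672 = 0  ⇒  r_C2 = 24 or 28
2. given r_C2 < 136/5: keep 24

24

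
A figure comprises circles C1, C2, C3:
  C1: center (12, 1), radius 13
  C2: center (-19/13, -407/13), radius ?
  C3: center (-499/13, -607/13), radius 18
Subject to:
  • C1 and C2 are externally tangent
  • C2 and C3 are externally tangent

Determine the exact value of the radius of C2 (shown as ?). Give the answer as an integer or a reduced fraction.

1. [ext C1·C2]  r_C2² + 26r_C2 − 1056 = 0  ⇒  r_C2 = 22 (r>0 drops 1)
2. [ext C2·C3]  r_C2² + 36r_C2 − 1276 = 0  ⇒  r_C2 = 22 (r>0 drops 1)

22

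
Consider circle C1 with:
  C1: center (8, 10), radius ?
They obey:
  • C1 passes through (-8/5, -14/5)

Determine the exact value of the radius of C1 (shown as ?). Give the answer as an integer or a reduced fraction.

16

1. [C1∋P]  r_C1² − 256 = 0  ⇒  r_C1 = 16 (r>0 drops 1)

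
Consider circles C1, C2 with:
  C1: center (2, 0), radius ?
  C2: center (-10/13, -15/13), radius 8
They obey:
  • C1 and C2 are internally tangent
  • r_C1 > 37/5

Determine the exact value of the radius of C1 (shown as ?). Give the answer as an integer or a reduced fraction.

1. [int C1,C2]  r_C1² − 16r_C1 + 55 = 0  ⇒  r_C1 = 5 or 11
2. given r_C1 > 37/5: keep 11

11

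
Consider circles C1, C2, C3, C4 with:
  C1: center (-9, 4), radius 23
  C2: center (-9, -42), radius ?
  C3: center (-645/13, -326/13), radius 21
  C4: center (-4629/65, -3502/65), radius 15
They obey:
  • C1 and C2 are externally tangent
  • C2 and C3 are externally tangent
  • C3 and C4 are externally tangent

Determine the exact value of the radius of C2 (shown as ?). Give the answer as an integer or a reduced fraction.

23

1. [ext C1·C2]  r_C2² + 46r_C2 − 1587 = 0  ⇒  r_C2 = 23 (r>0 drops 1)
2. [ext C2·C3]  r_C2² + 42r_C2 − 1495 = 0  ⇒  r_C2 = 23 (r>0 drops 1)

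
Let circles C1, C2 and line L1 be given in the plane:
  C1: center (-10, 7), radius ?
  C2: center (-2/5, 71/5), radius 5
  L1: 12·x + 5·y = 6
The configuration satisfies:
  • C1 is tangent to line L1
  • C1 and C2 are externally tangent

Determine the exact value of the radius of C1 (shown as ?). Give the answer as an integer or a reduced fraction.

1. [C1‖L1]  r_C1² − 49 = 0  ⇒  r_C1 = 7 (r>0 drops 1)
2. [ext C1·C2]  r_C1² + 10r_C1 − 119 = 0  ⇒  r_C1 = 7 (r>0 drops 1)

7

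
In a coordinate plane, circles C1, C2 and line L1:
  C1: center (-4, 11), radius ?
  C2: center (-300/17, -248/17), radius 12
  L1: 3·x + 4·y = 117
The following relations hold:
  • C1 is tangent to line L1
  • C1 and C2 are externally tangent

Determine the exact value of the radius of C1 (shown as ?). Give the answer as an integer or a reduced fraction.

1. [C1‖L1]  r_C1² − 289 = 0  ⇒  r_C1 = 17 (r>0 drops 1)
2. [ext C1·C2]  r_C1² + 24r_C1 − 697 = 0  ⇒  r_C1 = 17 (r>0 drops 1)

17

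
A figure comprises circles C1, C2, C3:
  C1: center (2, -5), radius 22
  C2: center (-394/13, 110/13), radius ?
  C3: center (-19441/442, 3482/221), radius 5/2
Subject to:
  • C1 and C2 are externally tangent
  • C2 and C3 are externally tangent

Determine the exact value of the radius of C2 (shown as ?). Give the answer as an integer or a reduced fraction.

13

1. [ext C1·C2]  r_C2² + 44r_C2 − 741 = 0  ⇒  r_C2 = 13 (r>0 drops 1)
2. [ext C2·C3]  r_C2² + 5r_C2 − 234 = 0  ⇒  r_C2 = 13 (r>0 drops 1)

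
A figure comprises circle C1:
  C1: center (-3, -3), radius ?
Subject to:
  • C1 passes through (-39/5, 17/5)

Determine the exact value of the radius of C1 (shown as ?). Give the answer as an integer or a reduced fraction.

1. [C1∋P]  r_C1² − 64 = 0  ⇒  r_C1 = 8 (r>0 drops 1)

8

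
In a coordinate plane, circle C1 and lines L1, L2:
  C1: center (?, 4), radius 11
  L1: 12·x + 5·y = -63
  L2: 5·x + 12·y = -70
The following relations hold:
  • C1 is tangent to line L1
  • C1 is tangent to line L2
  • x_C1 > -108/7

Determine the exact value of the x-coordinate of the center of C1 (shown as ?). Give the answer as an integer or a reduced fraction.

1. [C1‖L1]  x_C1² + (83/6)x_C1 − 565/6 = 0  ⇒  x_C1 = -113/6 or 5
2. [C1‖L2]  x_C1² + (236/5)x_C1 − 261 = 0  ⇒  x_C1 = -261/5 or 5

5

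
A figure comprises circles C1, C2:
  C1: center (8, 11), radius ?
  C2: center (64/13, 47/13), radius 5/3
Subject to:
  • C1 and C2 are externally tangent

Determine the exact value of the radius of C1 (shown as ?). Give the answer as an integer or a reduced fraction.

19/3

1. [ext C1·C2]  r_C1² + (10/3)r_C1 − 551/9 = 0  ⇒  r_C1 = 19/3 (r>0 drops 1)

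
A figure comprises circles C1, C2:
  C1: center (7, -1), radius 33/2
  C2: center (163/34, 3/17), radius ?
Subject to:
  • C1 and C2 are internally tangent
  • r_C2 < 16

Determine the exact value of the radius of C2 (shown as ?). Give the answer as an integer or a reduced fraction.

14

1. [int C1,C2]  r_C2² − 33r_C2 + 266 = 0  ⇒  r_C2 = 14 or 19
2. given r_C2 < 16: keep 14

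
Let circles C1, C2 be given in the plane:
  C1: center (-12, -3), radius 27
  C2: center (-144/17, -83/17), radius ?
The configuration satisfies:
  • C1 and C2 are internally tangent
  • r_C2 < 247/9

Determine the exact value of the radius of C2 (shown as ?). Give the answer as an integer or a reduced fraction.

23

1. [int C1,C2]  r_C2² − 54r_C2 + 713 = 0  ⇒  r_C2 = 23 or 31
2. given r_C2 < 247/9: keep 23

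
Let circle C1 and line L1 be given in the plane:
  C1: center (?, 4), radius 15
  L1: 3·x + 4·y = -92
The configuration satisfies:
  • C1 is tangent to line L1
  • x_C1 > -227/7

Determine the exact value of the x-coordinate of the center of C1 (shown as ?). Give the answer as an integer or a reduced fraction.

1. [C1‖L1]  x_C1² + 72x_C1 + 671 = 0  ⇒  x_C1 = -61 or -11
2. given x_C1 > -227/7: keep -11

-11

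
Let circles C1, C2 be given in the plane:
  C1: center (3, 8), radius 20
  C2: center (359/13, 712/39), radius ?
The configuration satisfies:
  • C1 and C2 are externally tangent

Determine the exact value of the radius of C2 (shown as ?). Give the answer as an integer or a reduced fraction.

20/3

1. [ext C1·C2]  r_C2² + 40r_C2 − 2800/9 = 0  ⇒  r_C2 = 20/3 (r>0 drops 1)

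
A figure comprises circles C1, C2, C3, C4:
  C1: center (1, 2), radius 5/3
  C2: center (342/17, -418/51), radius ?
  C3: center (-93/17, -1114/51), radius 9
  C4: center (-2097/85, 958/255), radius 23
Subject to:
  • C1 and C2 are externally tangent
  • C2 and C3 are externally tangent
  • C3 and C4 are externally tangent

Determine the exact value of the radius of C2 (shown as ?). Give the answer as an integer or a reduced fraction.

20

1. [ext C1·C2]  r_C2² + (10/3)r_C2 − 1400/3 = 0  ⇒  r_C2 = 20 (r>0 drops 1)
2. [ext C2·C3]  r_C2² + 18r_C2 − 760 = 0  ⇒  r_C2 = 20 (r>0 drops 1)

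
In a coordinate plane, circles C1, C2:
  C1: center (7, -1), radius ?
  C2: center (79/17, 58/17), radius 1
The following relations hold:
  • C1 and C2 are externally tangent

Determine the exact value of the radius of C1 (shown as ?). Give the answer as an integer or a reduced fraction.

4

1. [ext C1·C2]  r_C1² + 2r_C1 − 24 = 0  ⇒  r_C1 = 4 (r>0 drops 1)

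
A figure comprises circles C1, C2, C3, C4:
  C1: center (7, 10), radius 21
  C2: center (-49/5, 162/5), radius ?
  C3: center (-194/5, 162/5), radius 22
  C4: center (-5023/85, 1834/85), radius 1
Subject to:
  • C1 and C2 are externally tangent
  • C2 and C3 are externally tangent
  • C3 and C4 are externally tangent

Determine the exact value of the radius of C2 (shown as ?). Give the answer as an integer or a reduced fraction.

1. [ext C1·C2]  r_C2² + 42r_C2 − 343 = 0  ⇒  r_C2 = 7 (r>0 drops 1)
2. [ext C2·C3]  r_C2² + 44r_C2 − 357 = 0  ⇒  r_C2 = 7 (r>0 drops 1)

7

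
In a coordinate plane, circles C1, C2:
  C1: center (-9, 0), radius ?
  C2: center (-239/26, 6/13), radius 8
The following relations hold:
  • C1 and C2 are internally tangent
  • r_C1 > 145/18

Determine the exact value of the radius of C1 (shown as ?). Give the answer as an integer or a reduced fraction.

1. [int C1,C2]  r_C1² − 16r_C1 + 255/4 = 0  ⇒  r_C1 = 15/2 or 17/2
2. given r_C1 > 145/18: keep 17/2

17/2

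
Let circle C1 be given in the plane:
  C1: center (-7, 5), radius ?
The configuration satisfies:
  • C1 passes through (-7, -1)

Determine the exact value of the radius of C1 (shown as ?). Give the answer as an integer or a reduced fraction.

6

1. [C1∋P]  r_C1² − 36 = 0  ⇒  r_C1 = 6 (r>0 drops 1)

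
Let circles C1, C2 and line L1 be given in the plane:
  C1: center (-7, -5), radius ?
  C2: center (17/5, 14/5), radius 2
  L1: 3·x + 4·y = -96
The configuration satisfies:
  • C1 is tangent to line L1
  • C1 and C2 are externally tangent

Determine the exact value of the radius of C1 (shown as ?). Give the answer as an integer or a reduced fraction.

11

1. [C1‖L1]  r_C1² − 121 = 0  ⇒  r_C1 = 11 (r>0 drops 1)
2. [ext C1·C2]  r_C1² + 4r_C1 − 165 = 0  ⇒  r_C1 = 11 (r>0 drops 1)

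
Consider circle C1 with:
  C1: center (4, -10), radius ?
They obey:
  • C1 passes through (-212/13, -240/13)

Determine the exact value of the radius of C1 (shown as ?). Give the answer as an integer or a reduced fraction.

22

1. [C1∋P]  r_C1² − 484 = 0  ⇒  r_C1 = 22 (r>0 drops 1)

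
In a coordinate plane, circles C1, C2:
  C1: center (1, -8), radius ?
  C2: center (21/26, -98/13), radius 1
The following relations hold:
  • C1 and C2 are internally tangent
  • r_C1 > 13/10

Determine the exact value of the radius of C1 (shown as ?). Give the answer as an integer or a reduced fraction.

1. [int C1,C2]  r_C1² − 2r_C1 + 3/4 = 0  ⇒  r_C1 = 1/2 or 3/2
2. given r_C1 > 13/10: keep 3/2

3/2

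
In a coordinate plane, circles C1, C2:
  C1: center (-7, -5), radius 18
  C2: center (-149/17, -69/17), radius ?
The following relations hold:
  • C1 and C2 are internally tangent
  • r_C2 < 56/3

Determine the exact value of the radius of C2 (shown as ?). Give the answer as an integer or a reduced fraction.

1. [int C1,C2]  r_C2² − 36r_C2 + 320 = 0  ⇒  r_C2 = 16 or 20
2. given r_C2 < 56/3: keep 16

16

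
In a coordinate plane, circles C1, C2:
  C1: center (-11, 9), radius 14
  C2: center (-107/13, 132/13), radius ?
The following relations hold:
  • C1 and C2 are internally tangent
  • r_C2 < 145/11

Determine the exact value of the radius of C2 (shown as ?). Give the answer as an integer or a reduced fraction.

11

1. [int C1,C2]  r_C2² − 28r_C2 + 187 = 0  ⇒  r_C2 = 11 or 17
2. given r_C2 < 145/11: keep 11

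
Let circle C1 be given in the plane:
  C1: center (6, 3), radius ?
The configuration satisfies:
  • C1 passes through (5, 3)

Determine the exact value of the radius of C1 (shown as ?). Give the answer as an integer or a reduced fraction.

1

1. [C1∋P]  r_C1² − 1 = 0  ⇒  r_C1 = 1 (r>0 drops 1)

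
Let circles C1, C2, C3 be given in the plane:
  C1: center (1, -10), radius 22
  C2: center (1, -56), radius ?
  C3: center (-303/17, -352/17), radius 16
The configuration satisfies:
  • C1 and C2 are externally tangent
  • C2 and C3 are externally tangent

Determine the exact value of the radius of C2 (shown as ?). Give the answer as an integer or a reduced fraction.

1. [ext C1·C2]  r_C2² + 44r_C2 − 1632 = 0  ⇒  r_C2 = 24 (r>0 drops 1)
2. [ext C2·C3]  r_C2² + 32r_C2 − 1344 = 0  ⇒  r_C2 = 24 (r>0 drops 1)

24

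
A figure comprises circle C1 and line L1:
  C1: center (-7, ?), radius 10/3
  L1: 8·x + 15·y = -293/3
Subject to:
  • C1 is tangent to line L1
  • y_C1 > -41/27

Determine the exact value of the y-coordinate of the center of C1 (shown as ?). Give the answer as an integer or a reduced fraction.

1

1. [C1‖L1]  y_C1² + (50/9)y_C1 − 59/9 = 0  ⇒  y_C1 = -59/9 or 1
2. given y_C1 > -41/27: keep 1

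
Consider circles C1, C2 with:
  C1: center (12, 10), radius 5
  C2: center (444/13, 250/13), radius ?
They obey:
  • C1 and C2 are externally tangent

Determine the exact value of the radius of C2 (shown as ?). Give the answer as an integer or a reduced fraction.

1. [ext C1·C2]  r_C2² + 10r_C2 − 551 = 0  ⇒  r_C2 = 19 (r>0 drops 1)

19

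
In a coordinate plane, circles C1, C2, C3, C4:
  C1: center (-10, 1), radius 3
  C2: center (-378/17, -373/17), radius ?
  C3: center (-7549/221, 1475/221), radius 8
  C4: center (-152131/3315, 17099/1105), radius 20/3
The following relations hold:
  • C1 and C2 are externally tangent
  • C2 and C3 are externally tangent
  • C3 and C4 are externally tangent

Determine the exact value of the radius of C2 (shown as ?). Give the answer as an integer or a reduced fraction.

1. [ext C1·C2]  r_C2² + 6r_C2 − 667 = 0  ⇒  r_C2 = 23 (r>0 drops 1)
2. [ext C2·C3]  r_C2² + 16r_C2 − 897 = 0  ⇒  r_C2 = 23 (r>0 drops 1)

23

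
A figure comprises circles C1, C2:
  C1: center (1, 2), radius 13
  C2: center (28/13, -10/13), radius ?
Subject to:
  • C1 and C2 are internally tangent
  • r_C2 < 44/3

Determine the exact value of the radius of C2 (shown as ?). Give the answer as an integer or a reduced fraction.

1. [int C1,C2]  r_C2² − 26r_C2 + 160 = 0  ⇒  r_C2 = 10 or 16
2. given r_C2 < 44/3: keep 10

10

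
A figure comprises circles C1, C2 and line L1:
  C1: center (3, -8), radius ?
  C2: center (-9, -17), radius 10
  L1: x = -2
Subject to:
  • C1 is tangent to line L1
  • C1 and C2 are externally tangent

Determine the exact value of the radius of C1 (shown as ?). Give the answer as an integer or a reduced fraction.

5

1. [C1‖L1]  r_C1² − 25 = 0  ⇒  r_C1 = 5 (r>0 drops 1)
2. [ext C1·C2]  r_C1² + 20r_C1 − 125 = 0  ⇒  r_C1 = 5 (r>0 drops 1)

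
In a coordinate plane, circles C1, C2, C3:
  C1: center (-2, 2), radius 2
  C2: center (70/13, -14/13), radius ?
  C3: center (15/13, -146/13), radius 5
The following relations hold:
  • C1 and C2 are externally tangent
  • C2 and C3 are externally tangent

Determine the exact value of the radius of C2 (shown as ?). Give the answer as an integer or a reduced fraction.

6

1. [ext C1·C2]  r_C2² + 4r_C2 − 60 = 0  ⇒  r_C2 = 6 (r>0 drops 1)
2. [ext C2·C3]  r_C2² + 10r_C2 − 96 = 0  ⇒  r_C2 = 6 (r>0 drops 1)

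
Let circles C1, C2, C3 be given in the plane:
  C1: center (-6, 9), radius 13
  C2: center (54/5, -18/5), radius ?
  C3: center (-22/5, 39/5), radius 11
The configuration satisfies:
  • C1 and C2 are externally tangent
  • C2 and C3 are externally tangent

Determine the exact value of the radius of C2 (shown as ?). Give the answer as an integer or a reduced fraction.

1. [ext C1·C2]  r_C2² + 26r_C2 − 272 = 0  ⇒  r_C2 = 8 (r>0 drops 1)
2. [ext C2·C3]  r_C2² + 22r_C2 − 240 = 0  ⇒  r_C2 = 8 (r>0 drops 1)

8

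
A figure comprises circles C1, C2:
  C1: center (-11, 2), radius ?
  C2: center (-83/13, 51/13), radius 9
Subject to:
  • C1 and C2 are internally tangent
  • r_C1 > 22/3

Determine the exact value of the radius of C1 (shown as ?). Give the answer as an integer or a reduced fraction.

14

1. [int C1,C2]  r_C1² − 18r_C1 + 56 = 0  ⇒  r_C1 = 4 or 14
2. given r_C1 > 22/3: keep 14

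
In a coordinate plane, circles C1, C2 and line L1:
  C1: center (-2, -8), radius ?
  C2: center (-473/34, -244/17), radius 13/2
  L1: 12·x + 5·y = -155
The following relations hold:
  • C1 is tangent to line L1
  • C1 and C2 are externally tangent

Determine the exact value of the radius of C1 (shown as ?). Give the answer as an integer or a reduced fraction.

1. [C1‖L1]  r_C1² − 49 = 0  ⇒  r_C1 = 7 (r>0 drops 1)
2. [ext C1·C2]  r_C1² + 13r_C1 − 140 = 0  ⇒  r_C1 = 7 (r>0 drops 1)

7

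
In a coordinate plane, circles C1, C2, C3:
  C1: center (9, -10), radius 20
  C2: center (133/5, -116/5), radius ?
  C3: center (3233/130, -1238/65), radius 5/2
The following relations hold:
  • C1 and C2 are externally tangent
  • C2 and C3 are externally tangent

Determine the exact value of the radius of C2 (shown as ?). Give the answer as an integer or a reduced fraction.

1. [ext C1·C2]  r_C2² + 40r_C2 − 84 = 0  ⇒  r_C2 = 2 (r>0 drops 1)
2. [ext C2·C3]  r_C2² + 5r_C2 − 14 = 0  ⇒  r_C2 = 2 (r>0 drops 1)

2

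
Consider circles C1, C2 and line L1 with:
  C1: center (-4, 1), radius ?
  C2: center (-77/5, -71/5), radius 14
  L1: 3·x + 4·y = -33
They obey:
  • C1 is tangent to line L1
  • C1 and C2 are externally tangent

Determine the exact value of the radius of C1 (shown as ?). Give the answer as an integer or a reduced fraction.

5

1. [C1‖L1]  r_C1² − 25 = 0  ⇒  r_C1 = 5 (r>0 drops 1)
2. [ext C1·C2]  r_C1² + 28r_C1 − 165 = 0  ⇒  r_C1 = 5 (r>0 drops 1)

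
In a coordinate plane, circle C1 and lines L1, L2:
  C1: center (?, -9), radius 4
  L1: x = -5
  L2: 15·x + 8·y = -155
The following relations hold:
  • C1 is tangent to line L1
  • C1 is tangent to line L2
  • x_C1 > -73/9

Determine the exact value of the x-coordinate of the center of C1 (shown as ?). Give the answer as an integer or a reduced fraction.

-1

1. [C1‖L1]  x_C1² + 10x_C1 + 9 = 0  ⇒  x_C1 = -9 or -1
2. [C1‖L2]  x_C1² + (166/15)x_C1 + 151/15 = 0  ⇒  x_C1 = -151/15 or -1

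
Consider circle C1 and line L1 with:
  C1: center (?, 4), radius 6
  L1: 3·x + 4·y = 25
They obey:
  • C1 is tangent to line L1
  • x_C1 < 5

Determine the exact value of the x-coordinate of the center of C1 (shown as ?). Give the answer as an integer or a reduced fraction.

-7

1. [C1‖L1]  x_C1² − 6x_C1 − 91 = 0  ⇒  x_C1 = -7 or 13
2. given x_C1 < 5: keep -7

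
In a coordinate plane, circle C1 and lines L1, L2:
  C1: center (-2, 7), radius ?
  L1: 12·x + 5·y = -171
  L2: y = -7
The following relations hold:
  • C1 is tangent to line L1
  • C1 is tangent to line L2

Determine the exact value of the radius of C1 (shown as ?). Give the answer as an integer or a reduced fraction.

1. [C1‖L1]  r_C1² − 196 = 0  ⇒  r_C1 = 14 (r>0 drops 1)
2. [C1‖L2]  r_C1² − 196 = 0  ⇒  r_C1 = 14 (r>0 drops 1)

14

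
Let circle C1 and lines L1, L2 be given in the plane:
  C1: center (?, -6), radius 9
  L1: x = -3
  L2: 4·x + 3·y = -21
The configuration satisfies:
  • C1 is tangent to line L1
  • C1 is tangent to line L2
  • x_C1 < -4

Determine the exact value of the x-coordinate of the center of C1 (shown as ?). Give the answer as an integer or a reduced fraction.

-12

1. [C1‖L1]  x_C1² + 6x_C1 − 72 = 0  ⇒  x_C1 = -12 or 6
2. [C1‖L2]  x_C1² + (3/2)x_C1 − 126 = 0  ⇒  x_C1 = -12 or 21/2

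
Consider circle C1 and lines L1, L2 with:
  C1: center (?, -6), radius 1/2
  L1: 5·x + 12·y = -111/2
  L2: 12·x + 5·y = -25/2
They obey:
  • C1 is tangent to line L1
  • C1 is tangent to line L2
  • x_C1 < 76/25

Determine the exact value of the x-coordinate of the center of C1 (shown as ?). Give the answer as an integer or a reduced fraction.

1. [C1‖L1]  x_C1² − (33/5)x_C1 + 46/5 = 0  ⇒  x_C1 = 2 or 23/5
2. [C1‖L2]  x_C1² − (35/12)x_C1 + 11/6 = 0  ⇒  x_C1 = 11/12 or 2

2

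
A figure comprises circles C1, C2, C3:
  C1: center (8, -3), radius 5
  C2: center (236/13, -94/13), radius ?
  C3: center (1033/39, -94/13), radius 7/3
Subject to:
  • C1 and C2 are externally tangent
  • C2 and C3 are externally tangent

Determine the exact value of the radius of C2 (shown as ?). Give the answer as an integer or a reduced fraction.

1. [ext C1·C2]  r_C2² + 10r_C2 − 96 = 0  ⇒  r_C2 = 6 (r>0 drops 1)
2. [ext C2·C3]  r_C2² + (14/3)r_C2 − 64 = 0  ⇒  r_C2 = 6 (r>0 drops 1)

6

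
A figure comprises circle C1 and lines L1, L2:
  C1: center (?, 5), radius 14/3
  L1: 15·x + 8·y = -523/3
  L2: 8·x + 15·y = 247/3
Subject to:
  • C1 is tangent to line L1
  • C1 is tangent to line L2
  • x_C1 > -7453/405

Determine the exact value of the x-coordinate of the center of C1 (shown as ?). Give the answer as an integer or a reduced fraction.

1. [C1‖L1]  x_C1² + (1286/45)x_C1 + 881/5 = 0  ⇒  x_C1 = -881/45 or -9
2. [C1‖L2]  x_C1² − (11/6)x_C1 − 195/2 = 0  ⇒  x_C1 = -9 or 65/6

-9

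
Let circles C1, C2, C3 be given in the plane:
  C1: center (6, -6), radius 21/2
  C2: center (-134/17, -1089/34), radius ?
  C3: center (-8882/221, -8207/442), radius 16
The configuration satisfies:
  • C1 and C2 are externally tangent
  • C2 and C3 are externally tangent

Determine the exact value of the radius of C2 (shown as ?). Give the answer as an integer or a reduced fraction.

19

1. [ext C1·C2]  r_C2² + 21r_C2 − 760 = 0  ⇒  r_C2 = 19 (r>0 drops 1)
2. [ext C2·C3]  r_C2² + 32r_C2 − 969 = 0  ⇒  r_C2 = 19 (r>0 drops 1)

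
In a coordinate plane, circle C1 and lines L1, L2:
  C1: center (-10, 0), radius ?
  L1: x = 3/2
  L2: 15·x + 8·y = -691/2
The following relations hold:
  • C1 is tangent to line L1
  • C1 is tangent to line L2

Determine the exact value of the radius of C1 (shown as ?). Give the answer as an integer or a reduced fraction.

1. [C1‖L1]  r_C1² − 529/4 = 0  ⇒  r_C1 = 23/2 (r>0 drops 1)
2. [C1‖L2]  r_C1² − 529/4 = 0  ⇒  r_C1 = 23/2 (r>0 drops 1)

23/2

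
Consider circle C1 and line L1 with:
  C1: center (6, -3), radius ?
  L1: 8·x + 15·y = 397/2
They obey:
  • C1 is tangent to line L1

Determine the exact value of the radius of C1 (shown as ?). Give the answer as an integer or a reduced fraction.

1. [C1‖L1]  r_C1² − 529/4 = 0  ⇒  r_C1 = 23/2 (r>0 drops 1)

23/2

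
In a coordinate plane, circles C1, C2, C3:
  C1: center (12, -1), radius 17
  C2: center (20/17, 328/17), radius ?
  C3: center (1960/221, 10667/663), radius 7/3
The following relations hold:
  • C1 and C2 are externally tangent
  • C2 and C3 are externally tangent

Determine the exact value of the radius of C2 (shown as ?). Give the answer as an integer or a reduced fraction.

1. [ext C1·C2]  r_C2² + 34r_C2 − 240 = 0  ⇒  r_C2 = 6 (r>0 drops 1)
2. [ext C2·C3]  r_C2² + (14/3)r_C2 − 64 = 0  ⇒  r_C2 = 6 (r>0 drops 1)

6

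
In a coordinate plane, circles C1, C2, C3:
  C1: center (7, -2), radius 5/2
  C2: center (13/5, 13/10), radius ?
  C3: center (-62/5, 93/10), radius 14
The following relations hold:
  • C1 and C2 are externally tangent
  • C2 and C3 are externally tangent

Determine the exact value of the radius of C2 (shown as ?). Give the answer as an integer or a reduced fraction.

3

1. [ext C1·C2]  r_C2² + 5r_C2 − 24 = 0  ⇒  r_C2 = 3 (r>0 drops 1)
2. [ext C2·C3]  r_C2² + 28r_C2 − 93 = 0  ⇒  r_C2 = 3 (r>0 drops 1)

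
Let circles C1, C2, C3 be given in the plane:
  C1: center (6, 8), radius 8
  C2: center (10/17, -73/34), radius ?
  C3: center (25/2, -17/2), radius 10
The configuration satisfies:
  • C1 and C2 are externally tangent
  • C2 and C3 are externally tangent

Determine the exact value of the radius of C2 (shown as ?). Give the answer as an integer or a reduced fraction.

1. [ext C1·C2]  r_C2² + 16r_C2 − 273/4 = 0  ⇒  r_C2 = 7/2 (r>0 drops 1)
2. [ext C2·C3]  r_C2² + 20r_C2 − 329/4 = 0  ⇒  r_C2 = 7/2 (r>0 drops 1)

7/2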